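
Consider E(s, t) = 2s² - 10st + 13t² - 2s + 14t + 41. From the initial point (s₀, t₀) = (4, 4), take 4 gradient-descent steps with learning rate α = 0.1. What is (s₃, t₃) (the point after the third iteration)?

(11.696, -19.088)

∇E = (4s - 10t - 2, -10s + 26t + 14)
Step 1: at (4, 4), ∇E = (-26, 78) → (4, 4) − 0.1·(-26, 78) = (6.6, -3.8)
Step 2: at (6.6, -3.8), ∇E = (62.4, -150.8) → (6.6, -3.8) − 0.1·(62.4, -150.8) = (0.36, 11.28)
Step 3: at (0.36, 11.28), ∇E = (-113.36, 303.68) → (0.36, 11.28) − 0.1·(-113.36, 303.68) = (11.696, -19.088)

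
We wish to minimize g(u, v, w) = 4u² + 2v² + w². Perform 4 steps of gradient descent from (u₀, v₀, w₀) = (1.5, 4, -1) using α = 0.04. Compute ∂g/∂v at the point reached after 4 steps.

7.96594176

∇g = (8u, 4v, 2w)
Step 1: at (1.5, 4, -1), ∇g = (12, 16, -2) → (1.5, 4, -1) − 0.04·(12, 16, -2) = (1.02, 3.36, -0.92)
Step 2: at (1.02, 3.36, -0.92), ∇g = (8.16, 13.44, -1.84) → (1.02, 3.36, -0.92) − 0.04·(8.16, 13.44, -1.84) = (0.6936, 2.8224, -0.8464)
Step 3: at (0.6936, 2.8224, -0.8464), ∇g = (5.5488, 11.2896, -1.6928) → (0.6936, 2.8224, -0.8464) − 0.04·(5.5488, 11.2896, -1.6928) = (0.471648, 2.370816, -0.778688)
Step 4: at (0.471648, 2.370816, -0.778688), ∇g = (3.773184, 9.483264, -1.557376) → (0.471648, 2.370816, -0.778688) − 0.04·(3.773184, 9.483264, -1.557376) = (0.32072064, 1.99148544, -0.71639296)
∂g/∂v at (0.32072064, 1.99148544, -0.71639296) = 7.96594176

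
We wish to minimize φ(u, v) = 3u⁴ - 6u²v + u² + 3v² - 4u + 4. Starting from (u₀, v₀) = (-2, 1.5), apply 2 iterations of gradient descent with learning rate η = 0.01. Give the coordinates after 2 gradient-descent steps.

(-1.23896384, 1.655544)

∇φ = (12u³ - 12uv + 2u - 4, -6u² + 6v)
Step 1: at (-2, 1.5), ∇φ = (-68, -15) → (-2, 1.5) − 0.01·(-68, -15) = (-1.32, 1.65)
Step 2: at (-1.32, 1.65), ∇φ = (-8.103616, -0.5544) → (-1.32, 1.65) − 0.01·(-8.103616, -0.5544) = (-1.23896384, 1.655544)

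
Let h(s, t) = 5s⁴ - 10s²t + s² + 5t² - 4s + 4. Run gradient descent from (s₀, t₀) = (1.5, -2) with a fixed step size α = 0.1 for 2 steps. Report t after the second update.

124.3225

∇h = (20s³ - 20st + 2s - 4, -10s² + 10t)
(s₁, t₁) = (1.5, -2) − 0.1·(126.5, -42.5) = (-11.15, 2.25)
(s₂, t₂) = (-11.15, 2.25) − 0.1·(-27248.4675, -1220.725) = (2713.69675, 124.3225)
t = 124.3225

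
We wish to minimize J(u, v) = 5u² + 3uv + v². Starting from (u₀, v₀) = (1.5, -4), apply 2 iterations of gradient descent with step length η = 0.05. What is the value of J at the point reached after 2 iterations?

∇J = (10u + 3v, 3u + 2v)
(u₁, v₁) = (1.5, -4) − 0.05·(3, -3.5) = (1.35, -3.825)
(u₂, v₂) = (1.35, -3.825) − 0.05·(2.025, -3.6) = (1.24875, -3.645)
J(1.24875, -3.645) = 7.4278265625

7.4278265625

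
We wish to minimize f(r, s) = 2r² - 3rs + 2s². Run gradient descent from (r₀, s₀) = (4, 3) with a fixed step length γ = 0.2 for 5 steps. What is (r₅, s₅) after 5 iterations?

(1.14176, 1.152)

∇f = (4r - 3s, -3r + 4s)
Step 1: at (4, 3), ∇f = (7, 0) → (4, 3) − 0.2·(7, 0) = (2.6, 3)
Step 2: at (2.6, 3), ∇f = (1.4, 4.2) → (2.6, 3) − 0.2·(1.4, 4.2) = (2.32, 2.16)
Step 3: at (2.32, 2.16), ∇f = (2.8, 1.68) → (2.32, 2.16) − 0.2·(2.8, 1.68) = (1.76, 1.824)
Step 4: at (1.76, 1.824), ∇f = (1.568, 2.016) → (1.76, 1.824) − 0.2·(1.568, 2.016) = (1.4464, 1.4208)
Step 5: at (1.4464, 1.4208), ∇f = (1.5232, 1.344) → (1.4464, 1.4208) − 0.2·(1.5232, 1.344) = (1.14176, 1.152)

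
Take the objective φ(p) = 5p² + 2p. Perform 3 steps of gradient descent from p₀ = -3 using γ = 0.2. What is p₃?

φ′(p) = 10p + 2
p₁ = -3 − 0.2·(-28) = 2.6
p₂ = 2.6 − 0.2·28 = -3
p₃ = -3 − 0.2·(-28) = 2.6

2.6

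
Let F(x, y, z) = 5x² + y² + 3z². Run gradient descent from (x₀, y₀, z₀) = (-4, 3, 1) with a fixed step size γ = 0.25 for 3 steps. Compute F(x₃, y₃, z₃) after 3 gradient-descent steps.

911.4375

∇F = (10x, 2y, 6z)
(x₁, y₁, z₁) = (-4, 3, 1) − 0.25·(-40, 6, 6) = (6, 1.5, -0.5)
(x₂, y₂, z₂) = (6, 1.5, -0.5) − 0.25·(60, 3, -3) = (-9, 0.75, 0.25)
(x₃, y₃, z₃) = (-9, 0.75, 0.25) − 0.25·(-90, 1.5, 1.5) = (13.5, 0.375, -0.125)
F(13.5, 0.375, -0.125) = 911.4375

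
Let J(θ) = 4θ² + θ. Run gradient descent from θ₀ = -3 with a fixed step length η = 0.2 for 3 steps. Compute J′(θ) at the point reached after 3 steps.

4.968

J′(θ) = 8θ + 1
Step 1: J′(-3) = -23; θ₁ = -3 − 0.2·(-23) = 1.6
Step 2: J′(1.6) = 13.8; θ₂ = 1.6 − 0.2·13.8 = -1.16
Step 3: J′(-1.16) = -8.28; θ₃ = -1.16 − 0.2·(-8.28) = 0.496
J′(θ) at (0.496) = 4.968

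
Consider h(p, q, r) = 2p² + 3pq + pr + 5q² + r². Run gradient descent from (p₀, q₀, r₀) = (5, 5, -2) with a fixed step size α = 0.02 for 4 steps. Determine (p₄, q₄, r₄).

(3.03862336, 1.34171552, -2.0080336)

∇h = (4p + 3q + r, 3p + 10q, p + 2r)
(p₁, q₁, r₁) = (5, 5, -2) − 0.02·(33, 65, 1) = (4.34, 3.7, -2.02)
(p₂, q₂, r₂) = (4.34, 3.7, -2.02) − 0.02·(26.44, 50.02, 0.3) = (3.8112, 2.6996, -2.026)
(p₃, q₃, r₃) = (3.8112, 2.6996, -2.026) − 0.02·(21.3176, 38.4296, -0.2408) = (3.384848, 1.931008, -2.021184)
(p₄, q₄, r₄) = (3.384848, 1.931008, -2.021184) − 0.02·(17.311232, 29.464624, -0.65752) = (3.03862336, 1.34171552, -2.0080336)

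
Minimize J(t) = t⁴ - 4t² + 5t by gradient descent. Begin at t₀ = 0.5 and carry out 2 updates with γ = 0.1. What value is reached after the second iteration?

0.11285

J′(t) = 4t³ - 8t + 5
Step 1: J′(0.5) = 1.5; t₁ = 0.5 − 0.1·1.5 = 0.35
Step 2: J′(0.35) = 2.3715; t₂ = 0.35 − 0.1·2.3715 = 0.11285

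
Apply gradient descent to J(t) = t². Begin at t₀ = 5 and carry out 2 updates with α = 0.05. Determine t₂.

4.05

J′(t) = 2t
t₁ = 5 − 0.05·10 = 4.5
t₂ = 4.5 − 0.05·9 = 4.05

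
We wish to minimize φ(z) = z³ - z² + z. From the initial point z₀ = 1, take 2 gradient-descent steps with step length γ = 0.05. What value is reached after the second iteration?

0.8185

φ′(z) = 3z² - 2z + 1
z₁ = 1 − 0.05·2 = 0.9
z₂ = 0.9 − 0.05·1.63 = 0.8185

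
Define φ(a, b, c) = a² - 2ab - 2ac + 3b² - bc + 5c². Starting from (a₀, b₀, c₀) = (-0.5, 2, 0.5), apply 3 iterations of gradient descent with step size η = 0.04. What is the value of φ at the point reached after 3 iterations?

∇φ = (2a - 2b - 2c, -2a + 6b - c, -2a - b + 10c)
(a₁, b₁, c₁) = (-0.5, 2, 0.5) − 0.04·(-6, 12.5, 4) = (-0.26, 1.5, 0.34)
(a₂, b₂, c₂) = (-0.26, 1.5, 0.34) − 0.04·(-4.2, 9.18, 2.42) = (-0.092, 1.1328, 0.2432)
(a₃, b₃, c₃) = (-0.092, 1.1328, 0.2432) − 0.04·(-2.936, 6.7376, 1.4832) = (0.02544, 0.863296, 0.183872)
φ(0.02544, 0.863296, 0.183872) = 2.193515836416

2.193515836416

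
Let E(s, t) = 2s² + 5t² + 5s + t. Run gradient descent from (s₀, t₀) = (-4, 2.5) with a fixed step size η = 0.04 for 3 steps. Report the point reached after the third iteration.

(-2.879936, 0.4616)

∇E = (4s + 5, 10t + 1)
Step 1: at (-4, 2.5), ∇E = (-11, 26) → (-4, 2.5) − 0.04·(-11, 26) = (-3.56, 1.46)
Step 2: at (-3.56, 1.46), ∇E = (-9.24, 15.6) → (-3.56, 1.46) − 0.04·(-9.24, 15.6) = (-3.1904, 0.836)
Step 3: at (-3.1904, 0.836), ∇E = (-7.7616, 9.36) → (-3.1904, 0.836) − 0.04·(-7.7616, 9.36) = (-2.879936, 0.4616)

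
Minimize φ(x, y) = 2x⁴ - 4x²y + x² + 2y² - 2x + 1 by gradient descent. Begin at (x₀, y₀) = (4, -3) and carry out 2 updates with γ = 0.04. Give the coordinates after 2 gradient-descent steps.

∇φ = (8x³ - 8xy + 2x - 2, -4x² + 4y)
(x₁, y₁) = (4, -3) − 0.04·(614, -76) = (-20.56, 0.04)
(x₂, y₂) = (-20.56, 0.04) − 0.04·(-69564.473728, -1690.6944) = (2762.01894912, 67.667776)

(2762.01894912, 67.667776)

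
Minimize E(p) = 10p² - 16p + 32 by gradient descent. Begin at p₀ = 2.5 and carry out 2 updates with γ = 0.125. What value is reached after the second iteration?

4.625

E′(p) = 20p - 16
Step 1: E′(2.5) = 34; p₁ = 2.5 − 0.125·34 = -1.75
Step 2: E′(-1.75) = -51; p₂ = -1.75 − 0.125·(-51) = 4.625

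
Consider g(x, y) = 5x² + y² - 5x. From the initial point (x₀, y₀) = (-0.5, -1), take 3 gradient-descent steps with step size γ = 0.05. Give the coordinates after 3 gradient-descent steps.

∇g = (10x - 5, 2y)
Step 1: at (-0.5, -1), ∇g = (-10, -2) → (-0.5, -1) − 0.05·(-10, -2) = (0, -0.9)
Step 2: at (0, -0.9), ∇g = (-5, -1.8) → (0, -0.9) − 0.05·(-5, -1.8) = (0.25, -0.81)
Step 3: at (0.25, -0.81), ∇g = (-2.5, -1.62) → (0.25, -0.81) − 0.05·(-2.5, -1.62) = (0.375, -0.729)

(0.375, -0.729)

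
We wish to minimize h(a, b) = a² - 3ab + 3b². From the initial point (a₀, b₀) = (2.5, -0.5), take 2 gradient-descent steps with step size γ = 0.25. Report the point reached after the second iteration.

∇h = (2a - 3b, -3a + 6b)
Step 1: at (2.5, -0.5), ∇h = (6.5, -10.5) → (2.5, -0.5) − 0.25·(6.5, -10.5) = (0.875, 2.125)
Step 2: at (0.875, 2.125), ∇h = (-4.625, 10.125) → (0.875, 2.125) − 0.25·(-4.625, 10.125) = (2.03125, -0.40625)

(2.03125, -0.40625)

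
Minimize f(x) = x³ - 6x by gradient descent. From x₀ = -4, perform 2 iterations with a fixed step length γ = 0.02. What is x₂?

-6.125536

f′(x) = 3x² - 6
x₁ = -4 − 0.02·42 = -4.84
x₂ = -4.84 − 0.02·64.2768 = -6.125536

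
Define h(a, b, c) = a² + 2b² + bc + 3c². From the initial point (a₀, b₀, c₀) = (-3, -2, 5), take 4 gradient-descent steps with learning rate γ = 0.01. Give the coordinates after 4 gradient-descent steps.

(-2.76710448, -1.87129678, 3.97503865)

∇h = (2a, 4b + c, b + 6c)
(a₁, b₁, c₁) = (-3, -2, 5) − 0.01·(-6, -3, 28) = (-2.94, -1.97, 4.72)
(a₂, b₂, c₂) = (-2.94, -1.97, 4.72) − 0.01·(-5.88, -3.16, 26.35) = (-2.8812, -1.9384, 4.4565)
(a₃, b₃, c₃) = (-2.8812, -1.9384, 4.4565) − 0.01·(-5.7624, -3.2971, 24.8006) = (-2.823576, -1.905429, 4.208494)
(a₄, b₄, c₄) = (-2.823576, -1.905429, 4.208494) − 0.01·(-5.647152, -3.413222, 23.345535) = (-2.76710448, -1.87129678, 3.97503865)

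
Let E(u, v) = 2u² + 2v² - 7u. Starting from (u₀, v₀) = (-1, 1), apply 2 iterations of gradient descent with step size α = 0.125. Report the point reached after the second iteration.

∇E = (4u - 7, 4v)
Step 1: at (-1, 1), ∇E = (-11, 4) → (-1, 1) − 0.125·(-11, 4) = (0.375, 0.5)
Step 2: at (0.375, 0.5), ∇E = (-5.5, 2) → (0.375, 0.5) − 0.125·(-5.5, 2) = (1.0625, 0.25)

(1.0625, 0.25)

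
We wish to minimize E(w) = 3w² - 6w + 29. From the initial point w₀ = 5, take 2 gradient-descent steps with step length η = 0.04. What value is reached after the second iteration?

3.3104

E′(w) = 6w - 6
w₁ = 5 − 0.04·24 = 4.04
w₂ = 4.04 − 0.04·18.24 = 3.3104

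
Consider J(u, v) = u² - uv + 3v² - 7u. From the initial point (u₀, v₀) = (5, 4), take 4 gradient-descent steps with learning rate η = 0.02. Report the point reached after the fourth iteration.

(5.03446, 2.73395568)

∇J = (2u - v - 7, -u + 6v)
(u₁, v₁) = (5, 4) − 0.02·(-1, 19) = (5.02, 3.62)
(u₂, v₂) = (5.02, 3.62) − 0.02·(-0.58, 16.7) = (5.0316, 3.286)
(u₃, v₃) = (5.0316, 3.286) − 0.02·(-0.2228, 14.6844) = (5.036056, 2.992312)
(u₄, v₄) = (5.036056, 2.992312) − 0.02·(0.0798, 12.917816) = (5.03446, 2.73395568)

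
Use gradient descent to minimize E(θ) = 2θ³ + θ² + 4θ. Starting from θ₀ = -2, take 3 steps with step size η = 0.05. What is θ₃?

-17.0909312

E′(θ) = 6θ² + 2θ + 4
θ₁ = -2 − 0.05·24 = -3.2
θ₂ = -3.2 − 0.05·59.04 = -6.152
θ₃ = -6.152 − 0.05·218.778624 = -17.0909312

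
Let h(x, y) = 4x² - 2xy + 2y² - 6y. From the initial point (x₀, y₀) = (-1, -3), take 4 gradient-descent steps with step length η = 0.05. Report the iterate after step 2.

∇h = (8x - 2y, -2x + 4y - 6)
Step 1: at (-1, -3), ∇h = (-2, -16) → (-1, -3) − 0.05·(-2, -16) = (-0.9, -2.2)
Step 2: at (-0.9, -2.2), ∇h = (-2.8, -13) → (-0.9, -2.2) − 0.05·(-2.8, -13) = (-0.76, -1.55)

(-0.76, -1.55)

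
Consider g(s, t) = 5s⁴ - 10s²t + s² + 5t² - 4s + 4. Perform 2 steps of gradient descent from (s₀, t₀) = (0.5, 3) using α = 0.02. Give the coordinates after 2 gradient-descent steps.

∇g = (20s³ - 20st + 2s - 4, -10s² + 10t)
(s₁, t₁) = (0.5, 3) − 0.02·(-30.5, 27.5) = (1.11, 2.45)
(s₂, t₂) = (1.11, 2.45) − 0.02·(-28.81738, 12.179) = (1.6863476, 2.20642)

(1.6863476, 2.20642)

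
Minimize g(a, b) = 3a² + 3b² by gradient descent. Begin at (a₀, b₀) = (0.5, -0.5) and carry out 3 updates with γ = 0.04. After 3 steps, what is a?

0.219488

∇g = (6a, 6b)
Step 1: at (0.5, -0.5), ∇g = (3, -3) → (0.5, -0.5) − 0.04·(3, -3) = (0.38, -0.38)
Step 2: at (0.38, -0.38), ∇g = (2.28, -2.28) → (0.38, -0.38) − 0.04·(2.28, -2.28) = (0.2888, -0.2888)
Step 3: at (0.2888, -0.2888), ∇g = (1.7328, -1.7328) → (0.2888, -0.2888) − 0.04·(1.7328, -1.7328) = (0.219488, -0.219488)
a = 0.219488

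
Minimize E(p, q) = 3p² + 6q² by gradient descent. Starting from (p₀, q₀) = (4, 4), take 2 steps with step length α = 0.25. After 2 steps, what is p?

∇E = (6p, 12q)
Step 1: at (4, 4), ∇E = (24, 48) → (4, 4) − 0.25·(24, 48) = (-2, -8)
Step 2: at (-2, -8), ∇E = (-12, -96) → (-2, -8) − 0.25·(-12, -96) = (1, 16)
p = 1

1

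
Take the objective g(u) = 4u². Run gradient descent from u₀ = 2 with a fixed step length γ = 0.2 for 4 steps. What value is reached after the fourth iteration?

0.2592

g′(u) = 8u
u₁ = 2 − 0.2·16 = -1.2
u₂ = -1.2 − 0.2·(-9.6) = 0.72
u₃ = 0.72 − 0.2·5.76 = -0.432
u₄ = -0.432 − 0.2·(-3.456) = 0.2592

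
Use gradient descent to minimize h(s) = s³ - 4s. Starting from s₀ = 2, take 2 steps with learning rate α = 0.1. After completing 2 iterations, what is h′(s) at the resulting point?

0.092672

h′(s) = 3s² - 4
s₁ = 2 − 0.1·8 = 1.2
s₂ = 1.2 − 0.1·0.32 = 1.168
h′(s) at (1.168) = 0.092672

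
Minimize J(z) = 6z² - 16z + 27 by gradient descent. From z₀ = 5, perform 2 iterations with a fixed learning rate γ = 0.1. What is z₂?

J′(z) = 12z - 16
z₁ = 5 − 0.1·44 = 0.6
z₂ = 0.6 − 0.1·(-8.8) = 1.48

1.48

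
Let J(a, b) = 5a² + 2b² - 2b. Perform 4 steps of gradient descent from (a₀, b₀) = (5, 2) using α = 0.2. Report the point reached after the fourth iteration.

∇J = (10a, 4b - 2)
Step 1: at (5, 2), ∇J = (50, 6) → (5, 2) − 0.2·(50, 6) = (-5, 0.8)
Step 2: at (-5, 0.8), ∇J = (-50, 1.2) → (-5, 0.8) − 0.2·(-50, 1.2) = (5, 0.56)
Step 3: at (5, 0.56), ∇J = (50, 0.24) → (5, 0.56) − 0.2·(50, 0.24) = (-5, 0.512)
Step 4: at (-5, 0.512), ∇J = (-50, 0.048) → (-5, 0.512) − 0.2·(-50, 0.048) = (5, 0.5024)

(5, 0.5024)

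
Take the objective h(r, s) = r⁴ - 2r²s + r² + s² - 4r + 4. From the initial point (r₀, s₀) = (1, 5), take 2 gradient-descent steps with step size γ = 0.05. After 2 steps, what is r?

2.2862

∇h = (4r³ - 4rs + 2r - 4, -2r² + 2s)
(r₁, s₁) = (1, 5) − 0.05·(-18, 8) = (1.9, 4.6)
(r₂, s₂) = (1.9, 4.6) − 0.05·(-7.724, 1.98) = (2.2862, 4.501)
r = 2.2862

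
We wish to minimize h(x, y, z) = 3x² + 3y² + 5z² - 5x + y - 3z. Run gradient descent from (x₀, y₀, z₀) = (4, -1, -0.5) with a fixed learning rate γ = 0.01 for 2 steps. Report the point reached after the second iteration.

(3.6314, -0.903, -0.348)

∇h = (6x - 5, 6y + 1, 10z - 3)
Step 1: at (4, -1, -0.5), ∇h = (19, -5, -8) → (4, -1, -0.5) − 0.01·(19, -5, -8) = (3.81, -0.95, -0.42)
Step 2: at (3.81, -0.95, -0.42), ∇h = (17.86, -4.7, -7.2) → (3.81, -0.95, -0.42) − 0.01·(17.86, -4.7, -7.2) = (3.6314, -0.903, -0.348)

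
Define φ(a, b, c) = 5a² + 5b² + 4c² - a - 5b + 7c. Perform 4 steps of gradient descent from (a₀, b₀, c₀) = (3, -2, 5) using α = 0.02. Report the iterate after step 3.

(1.5848, -0.78, 2.607136)

∇φ = (10a - 1, 10b - 5, 8c + 7)
Step 1: at (3, -2, 5), ∇φ = (29, -25, 47) → (3, -2, 5) − 0.02·(29, -25, 47) = (2.42, -1.5, 4.06)
Step 2: at (2.42, -1.5, 4.06), ∇φ = (23.2, -20, 39.48) → (2.42, -1.5, 4.06) − 0.02·(23.2, -20, 39.48) = (1.956, -1.1, 3.2704)
Step 3: at (1.956, -1.1, 3.2704), ∇φ = (18.56, -16, 33.1632) → (1.956, -1.1, 3.2704) − 0.02·(18.56, -16, 33.1632) = (1.5848, -0.78, 2.607136)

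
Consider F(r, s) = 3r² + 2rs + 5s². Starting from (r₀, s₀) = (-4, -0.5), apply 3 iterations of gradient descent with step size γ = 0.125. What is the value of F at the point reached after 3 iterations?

0.10400390625

∇F = (6r + 2s, 2r + 10s)
Step 1: at (-4, -0.5), ∇F = (-25, -13) → (-4, -0.5) − 0.125·(-25, -13) = (-0.875, 1.125)
Step 2: at (-0.875, 1.125), ∇F = (-3, 9.5) → (-0.875, 1.125) − 0.125·(-3, 9.5) = (-0.5, -0.0625)
Step 3: at (-0.5, -0.0625), ∇F = (-3.125, -1.625) → (-0.5, -0.0625) − 0.125·(-3.125, -1.625) = (-0.109375, 0.140625)
F(-0.109375, 0.140625) = 0.10400390625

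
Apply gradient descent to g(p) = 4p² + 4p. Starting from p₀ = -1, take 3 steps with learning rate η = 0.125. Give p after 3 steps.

g′(p) = 8p + 4
p₁ = -1 − 0.125·(-4) = -0.5
p₂ = -0.5 − 0.125·0 = -0.5
p₃ = -0.5 − 0.125·0 = -0.5

-0.5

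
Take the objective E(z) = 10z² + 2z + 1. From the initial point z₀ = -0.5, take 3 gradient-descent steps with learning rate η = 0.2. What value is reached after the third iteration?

E′(z) = 20z + 2
Step 1: E′(-0.5) = -8; z₁ = -0.5 − 0.2·(-8) = 1.1
Step 2: E′(1.1) = 24; z₂ = 1.1 − 0.2·24 = -3.7
Step 3: E′(-3.7) = -72; z₃ = -3.7 − 0.2·(-72) = 10.7

10.7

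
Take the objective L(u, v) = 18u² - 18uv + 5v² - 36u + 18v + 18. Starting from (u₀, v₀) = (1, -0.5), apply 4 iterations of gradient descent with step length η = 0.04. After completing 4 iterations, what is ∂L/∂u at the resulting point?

∇L = (36u - 18v - 36, -18u + 10v + 18)
(u₁, v₁) = (1, -0.5) − 0.04·(9, -5) = (0.64, -0.3)
(u₂, v₂) = (0.64, -0.3) − 0.04·(-7.56, 3.48) = (0.9424, -0.4392)
(u₃, v₃) = (0.9424, -0.4392) − 0.04·(5.832, -3.3552) = (0.70912, -0.304992)
(u₄, v₄) = (0.70912, -0.304992) − 0.04·(-4.981824, 2.18592) = (0.90839296, -0.3924288)
∂L/∂u at (0.90839296, -0.3924288) = 3.76586496

3.76586496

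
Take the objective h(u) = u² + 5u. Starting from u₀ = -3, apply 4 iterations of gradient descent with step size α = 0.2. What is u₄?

h′(u) = 2u + 5
u₁ = -3 − 0.2·(-1) = -2.8
u₂ = -2.8 − 0.2·(-0.6) = -2.68
u₃ = -2.68 − 0.2·(-0.36) = -2.608
u₄ = -2.608 − 0.2·(-0.216) = -2.5648

-2.5648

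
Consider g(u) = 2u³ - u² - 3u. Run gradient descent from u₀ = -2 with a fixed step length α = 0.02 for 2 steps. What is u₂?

-3.29

g′(u) = 6u² - 2u - 3
u₁ = -2 − 0.02·25 = -2.5
u₂ = -2.5 − 0.02·39.5 = -3.29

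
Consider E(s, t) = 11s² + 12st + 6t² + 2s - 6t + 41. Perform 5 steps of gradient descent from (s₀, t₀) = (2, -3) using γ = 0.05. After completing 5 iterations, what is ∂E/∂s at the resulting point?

∇E = (22s + 12t + 2, 12s + 12t - 6)
(s₁, t₁) = (2, -3) − 0.05·(10, -18) = (1.5, -2.1)
(s₂, t₂) = (1.5, -2.1) − 0.05·(9.8, -13.2) = (1.01, -1.44)
(s₃, t₃) = (1.01, -1.44) − 0.05·(6.94, -11.16) = (0.663, -0.882)
(s₄, t₄) = (0.663, -0.882) − 0.05·(6.002, -8.628) = (0.3629, -0.4506)
(s₅, t₅) = (0.3629, -0.4506) − 0.05·(4.5766, -7.0524) = (0.13407, -0.09798)
∂E/∂s at (0.13407, -0.09798) = 3.77378

3.77378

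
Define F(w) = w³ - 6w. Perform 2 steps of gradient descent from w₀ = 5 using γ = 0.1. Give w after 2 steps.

F′(w) = 3w² - 6
w₁ = 5 − 0.1·69 = -1.9
w₂ = -1.9 − 0.1·4.83 = -2.383

-2.383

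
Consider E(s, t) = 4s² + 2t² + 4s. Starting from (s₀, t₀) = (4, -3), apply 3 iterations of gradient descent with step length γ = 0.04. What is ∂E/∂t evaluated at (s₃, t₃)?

∇E = (8s + 4, 4t)
(s₁, t₁) = (4, -3) − 0.04·(36, -12) = (2.56, -2.52)
(s₂, t₂) = (2.56, -2.52) − 0.04·(24.48, -10.08) = (1.5808, -2.1168)
(s₃, t₃) = (1.5808, -2.1168) − 0.04·(16.6464, -8.4672) = (0.914944, -1.778112)
∂E/∂t at (0.914944, -1.778112) = -7.112448

-7.112448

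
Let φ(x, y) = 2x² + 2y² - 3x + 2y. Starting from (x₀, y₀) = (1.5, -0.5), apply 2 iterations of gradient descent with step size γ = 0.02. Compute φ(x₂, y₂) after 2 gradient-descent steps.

-0.81905792

∇φ = (4x - 3, 4y + 2)
Step 1: at (1.5, -0.5), ∇φ = (3, 0) → (1.5, -0.5) − 0.02·(3, 0) = (1.44, -0.5)
Step 2: at (1.44, -0.5), ∇φ = (2.76, 0) → (1.44, -0.5) − 0.02·(2.76, 0) = (1.3848, -0.5)
φ(1.3848, -0.5) = -0.81905792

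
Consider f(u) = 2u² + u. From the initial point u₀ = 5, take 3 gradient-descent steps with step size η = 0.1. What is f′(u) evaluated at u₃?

f′(u) = 4u + 1
u₁ = 5 − 0.1·21 = 2.9
u₂ = 2.9 − 0.1·12.6 = 1.64
u₃ = 1.64 − 0.1·7.56 = 0.884
f′(u) at (0.884) = 4.536

4.536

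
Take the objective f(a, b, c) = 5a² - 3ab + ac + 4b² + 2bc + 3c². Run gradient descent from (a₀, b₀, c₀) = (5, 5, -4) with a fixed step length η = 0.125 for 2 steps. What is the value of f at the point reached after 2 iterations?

9.978759765625

∇f = (10a - 3b + c, -3a + 8b + 2c, a + 2b + 6c)
(a₁, b₁, c₁) = (5, 5, -4) − 0.125·(31, 17, -9) = (1.125, 2.875, -2.875)
(a₂, b₂, c₂) = (1.125, 2.875, -2.875) − 0.125·(-0.25, 13.875, -10.375) = (1.15625, 1.140625, -1.578125)
f(1.15625, 1.140625, -1.578125) = 9.978759765625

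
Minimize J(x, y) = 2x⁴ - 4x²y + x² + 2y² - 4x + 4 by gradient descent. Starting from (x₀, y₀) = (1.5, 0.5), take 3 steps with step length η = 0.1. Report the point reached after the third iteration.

(-0.1093824, 0.54976)

∇J = (8x³ - 8xy + 2x - 4, -4x² + 4y)
Step 1: at (1.5, 0.5), ∇J = (20, -7) → (1.5, 0.5) − 0.1·(20, -7) = (-0.5, 1.2)
Step 2: at (-0.5, 1.2), ∇J = (-1.2, 3.8) → (-0.5, 1.2) − 0.1·(-1.2, 3.8) = (-0.38, 0.82)
Step 3: at (-0.38, 0.82), ∇J = (-2.706176, 2.7024) → (-0.38, 0.82) − 0.1·(-2.706176, 2.7024) = (-0.1093824, 0.54976)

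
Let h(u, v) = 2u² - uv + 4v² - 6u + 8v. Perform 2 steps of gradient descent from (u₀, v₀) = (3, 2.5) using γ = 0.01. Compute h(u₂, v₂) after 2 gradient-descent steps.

26.141302025

∇h = (4u - v - 6, -u + 8v + 8)
(u₁, v₁) = (3, 2.5) − 0.01·(3.5, 25) = (2.965, 2.25)
(u₂, v₂) = (2.965, 2.25) − 0.01·(3.61, 23.035) = (2.9289, 2.01965)
h(2.9289, 2.01965) = 26.141302025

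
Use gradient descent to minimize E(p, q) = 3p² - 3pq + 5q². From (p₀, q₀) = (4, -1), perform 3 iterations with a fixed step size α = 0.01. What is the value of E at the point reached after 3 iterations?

36.884344094625

∇E = (6p - 3q, -3p + 10q)
Step 1: at (4, -1), ∇E = (27, -22) → (4, -1) − 0.01·(27, -22) = (3.73, -0.78)
Step 2: at (3.73, -0.78), ∇E = (24.72, -18.99) → (3.73, -0.78) − 0.01·(24.72, -18.99) = (3.4828, -0.5901)
Step 3: at (3.4828, -0.5901), ∇E = (22.6671, -16.3494) → (3.4828, -0.5901) − 0.01·(22.6671, -16.3494) = (3.256129, -0.426606)
E(3.256129, -0.426606) = 36.884344094625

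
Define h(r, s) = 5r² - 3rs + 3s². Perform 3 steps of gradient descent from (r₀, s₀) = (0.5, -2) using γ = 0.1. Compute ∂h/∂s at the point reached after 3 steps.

∇h = (10r - 3s, -3r + 6s)
(r₁, s₁) = (0.5, -2) − 0.1·(11, -13.5) = (-0.6, -0.65)
(r₂, s₂) = (-0.6, -0.65) − 0.1·(-4.05, -2.1) = (-0.195, -0.44)
(r₃, s₃) = (-0.195, -0.44) − 0.1·(-0.63, -2.055) = (-0.132, -0.2345)
∂h/∂s at (-0.132, -0.2345) = -1.011

-1.011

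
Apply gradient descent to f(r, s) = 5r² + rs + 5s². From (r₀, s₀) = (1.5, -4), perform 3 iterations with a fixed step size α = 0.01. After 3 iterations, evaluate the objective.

47.19246690543275

∇f = (10r + s, r + 10s)
Step 1: at (1.5, -4), ∇f = (11, -38.5) → (1.5, -4) − 0.01·(11, -38.5) = (1.39, -3.615)
Step 2: at (1.39, -3.615), ∇f = (10.285, -34.76) → (1.39, -3.615) − 0.01·(10.285, -34.76) = (1.28715, -3.2674)
Step 3: at (1.28715, -3.2674), ∇f = (9.6041, -31.38685) → (1.28715, -3.2674) − 0.01·(9.6041, -31.38685) = (1.191109, -2.9535315)
f(1.191109, -2.9535315) = 47.19246690543275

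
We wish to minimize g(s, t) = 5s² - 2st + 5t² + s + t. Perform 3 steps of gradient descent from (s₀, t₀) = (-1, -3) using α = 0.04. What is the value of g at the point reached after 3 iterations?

2.892895264768

∇g = (10s - 2t + 1, -2s + 10t + 1)
Step 1: at (-1, -3), ∇g = (-3, -27) → (-1, -3) − 0.04·(-3, -27) = (-0.88, -1.92)
Step 2: at (-0.88, -1.92), ∇g = (-3.96, -16.44) → (-0.88, -1.92) − 0.04·(-3.96, -16.44) = (-0.7216, -1.2624)
Step 3: at (-0.7216, -1.2624), ∇g = (-3.6912, -10.1808) → (-0.7216, -1.2624) − 0.04·(-3.6912, -10.1808) = (-0.573952, -0.855168)
g(-0.573952, -0.855168) = 2.892895264768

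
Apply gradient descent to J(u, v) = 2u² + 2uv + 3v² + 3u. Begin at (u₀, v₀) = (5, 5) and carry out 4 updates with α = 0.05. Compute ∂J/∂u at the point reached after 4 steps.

∇J = (4u + 2v + 3, 2u + 6v)
Step 1: at (5, 5), ∇J = (33, 40) → (5, 5) − 0.05·(33, 40) = (3.35, 3)
Step 2: at (3.35, 3), ∇J = (22.4, 24.7) → (3.35, 3) − 0.05·(22.4, 24.7) = (2.23, 1.765)
Step 3: at (2.23, 1.765), ∇J = (15.45, 15.05) → (2.23, 1.765) − 0.05·(15.45, 15.05) = (1.4575, 1.0125)
Step 4: at (1.4575, 1.0125), ∇J = (10.855, 8.99) → (1.4575, 1.0125) − 0.05·(10.855, 8.99) = (0.91475, 0.563)
∂J/∂u at (0.91475, 0.563) = 7.785

7.785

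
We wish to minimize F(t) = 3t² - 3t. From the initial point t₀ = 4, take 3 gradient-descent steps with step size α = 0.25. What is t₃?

F′(t) = 6t - 3
Step 1: F′(4) = 21; t₁ = 4 − 0.25·21 = -1.25
Step 2: F′(-1.25) = -10.5; t₂ = -1.25 − 0.25·(-10.5) = 1.375
Step 3: F′(1.375) = 5.25; t₃ = 1.375 − 0.25·5.25 = 0.0625

0.0625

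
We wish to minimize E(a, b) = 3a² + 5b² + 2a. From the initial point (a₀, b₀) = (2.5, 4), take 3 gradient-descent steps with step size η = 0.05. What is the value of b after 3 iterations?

∇E = (6a + 2, 10b)
(a₁, b₁) = (2.5, 4) − 0.05·(17, 40) = (1.65, 2)
(a₂, b₂) = (1.65, 2) − 0.05·(11.9, 20) = (1.055, 1)
(a₃, b₃) = (1.055, 1) − 0.05·(8.33, 10) = (0.6385, 0.5)
b = 0.5

0.5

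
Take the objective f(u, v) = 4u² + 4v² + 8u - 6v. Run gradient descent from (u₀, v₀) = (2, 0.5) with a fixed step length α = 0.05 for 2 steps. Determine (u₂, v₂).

(0.08, 0.66)

∇f = (8u + 8, 8v - 6)
Step 1: at (2, 0.5), ∇f = (24, -2) → (2, 0.5) − 0.05·(24, -2) = (0.8, 0.6)
Step 2: at (0.8, 0.6), ∇f = (14.4, -1.2) → (0.8, 0.6) − 0.05·(14.4, -1.2) = (0.08, 0.66)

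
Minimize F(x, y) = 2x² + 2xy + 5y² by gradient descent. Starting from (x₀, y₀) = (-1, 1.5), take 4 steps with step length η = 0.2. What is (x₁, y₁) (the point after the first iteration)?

(-0.8, -1.1)

∇F = (4x + 2y, 2x + 10y)
(x₁, y₁) = (-1, 1.5) − 0.2·(-1, 13) = (-0.8, -1.1)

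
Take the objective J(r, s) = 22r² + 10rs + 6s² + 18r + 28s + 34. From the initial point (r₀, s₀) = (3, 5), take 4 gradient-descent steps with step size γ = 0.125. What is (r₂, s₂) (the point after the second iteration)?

(108.9375, 28.875)

∇J = (44r + 10s + 18, 10r + 12s + 28)
Step 1: at (3, 5), ∇J = (200, 118) → (3, 5) − 0.125·(200, 118) = (-22, -9.75)
Step 2: at (-22, -9.75), ∇J = (-1047.5, -309) → (-22, -9.75) − 0.125·(-1047.5, -309) = (108.9375, 28.875)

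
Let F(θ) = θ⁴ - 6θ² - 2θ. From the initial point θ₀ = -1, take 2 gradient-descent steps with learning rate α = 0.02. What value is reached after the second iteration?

-1.23640576

F′(θ) = 4θ³ - 12θ - 2
θ₁ = -1 − 0.02·6 = -1.12
θ₂ = -1.12 − 0.02·5.820288 = -1.23640576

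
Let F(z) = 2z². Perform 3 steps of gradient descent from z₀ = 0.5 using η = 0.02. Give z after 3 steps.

0.389344

F′(z) = 4z
z₁ = 0.5 − 0.02·2 = 0.46
z₂ = 0.46 − 0.02·1.84 = 0.4232
z₃ = 0.4232 − 0.02·1.6928 = 0.389344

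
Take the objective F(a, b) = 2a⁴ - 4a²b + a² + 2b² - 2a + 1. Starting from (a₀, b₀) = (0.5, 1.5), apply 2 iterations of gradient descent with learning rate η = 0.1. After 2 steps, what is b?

∇F = (8a³ - 8ab + 2a - 2, -4a² + 4b)
(a₁, b₁) = (0.5, 1.5) − 0.1·(-6, 5) = (1.1, 1)
(a₂, b₂) = (1.1, 1) − 0.1·(2.048, -0.84) = (0.8952, 1.084)
b = 1.084

1.084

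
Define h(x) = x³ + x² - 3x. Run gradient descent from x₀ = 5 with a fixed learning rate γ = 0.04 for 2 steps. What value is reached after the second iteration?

h′(x) = 3x² + 2x - 3
x₁ = 5 − 0.04·82 = 1.72
x₂ = 1.72 − 0.04·9.3152 = 1.347392

1.347392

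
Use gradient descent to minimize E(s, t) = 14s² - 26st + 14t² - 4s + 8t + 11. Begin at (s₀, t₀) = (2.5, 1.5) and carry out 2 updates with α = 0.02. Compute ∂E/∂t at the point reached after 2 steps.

∇E = (28s - 26t - 4, -26s + 28t + 8)
(s₁, t₁) = (2.5, 1.5) − 0.02·(27, -15) = (1.96, 1.8)
(s₂, t₂) = (1.96, 1.8) − 0.02·(4.08, 7.44) = (1.8784, 1.6512)
∂E/∂t at (1.8784, 1.6512) = 5.3952

5.3952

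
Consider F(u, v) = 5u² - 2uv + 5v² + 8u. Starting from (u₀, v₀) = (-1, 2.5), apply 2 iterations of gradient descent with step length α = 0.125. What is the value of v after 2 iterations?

0.1875

∇F = (10u - 2v + 8, -2u + 10v)
Step 1: at (-1, 2.5), ∇F = (-7, 27) → (-1, 2.5) − 0.125·(-7, 27) = (-0.125, -0.875)
Step 2: at (-0.125, -0.875), ∇F = (8.5, -8.5) → (-0.125, -0.875) − 0.125·(8.5, -8.5) = (-1.1875, 0.1875)
v = 0.1875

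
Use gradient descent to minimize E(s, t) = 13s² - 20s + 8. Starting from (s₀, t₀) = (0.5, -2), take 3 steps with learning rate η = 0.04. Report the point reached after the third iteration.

(0.769248, -2)

∇E = (26s - 20, 0)
(s₁, t₁) = (0.5, -2) − 0.04·(-7, 0) = (0.78, -2)
(s₂, t₂) = (0.78, -2) − 0.04·(0.28, 0) = (0.7688, -2)
(s₃, t₃) = (0.7688, -2) − 0.04·(-0.0112, 0) = (0.769248, -2)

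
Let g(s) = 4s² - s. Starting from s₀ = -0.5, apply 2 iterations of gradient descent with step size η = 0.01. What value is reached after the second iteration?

g′(s) = 8s - 1
Step 1: g′(-0.5) = -5; s₁ = -0.5 − 0.01·(-5) = -0.45
Step 2: g′(-0.45) = -4.6; s₂ = -0.45 − 0.01·(-4.6) = -0.404

-0.404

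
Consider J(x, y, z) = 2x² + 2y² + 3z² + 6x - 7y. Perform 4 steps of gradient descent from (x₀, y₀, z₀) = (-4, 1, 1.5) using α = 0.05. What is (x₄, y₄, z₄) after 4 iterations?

∇J = (4x + 6, 4y - 7, 6z)
Step 1: at (-4, 1, 1.5), ∇J = (-10, -3, 9) → (-4, 1, 1.5) − 0.05·(-10, -3, 9) = (-3.5, 1.15, 1.05)
Step 2: at (-3.5, 1.15, 1.05), ∇J = (-8, -2.4, 6.3) → (-3.5, 1.15, 1.05) − 0.05·(-8, -2.4, 6.3) = (-3.1, 1.27, 0.735)
Step 3: at (-3.1, 1.27, 0.735), ∇J = (-6.4, -1.92, 4.41) → (-3.1, 1.27, 0.735) − 0.05·(-6.4, -1.92, 4.41) = (-2.78, 1.366, 0.5145)
Step 4: at (-2.78, 1.366, 0.5145), ∇J = (-5.12, -1.536, 3.087) → (-2.78, 1.366, 0.5145) − 0.05·(-5.12, -1.536, 3.087) = (-2.524, 1.4428, 0.36015)

(-2.524, 1.4428, 0.36015)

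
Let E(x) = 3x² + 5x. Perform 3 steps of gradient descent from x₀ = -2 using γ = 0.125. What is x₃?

E′(x) = 6x + 5
x₁ = -2 − 0.125·(-7) = -1.125
x₂ = -1.125 − 0.125·(-1.75) = -0.90625
x₃ = -0.90625 − 0.125·(-0.4375) = -0.8515625

-0.8515625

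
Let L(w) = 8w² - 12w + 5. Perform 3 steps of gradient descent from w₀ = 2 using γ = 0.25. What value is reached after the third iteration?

L′(w) = 16w - 12
Step 1: L′(2) = 20; w₁ = 2 − 0.25·20 = -3
Step 2: L′(-3) = -60; w₂ = -3 − 0.25·(-60) = 12
Step 3: L′(12) = 180; w₃ = 12 − 0.25·180 = -33

-33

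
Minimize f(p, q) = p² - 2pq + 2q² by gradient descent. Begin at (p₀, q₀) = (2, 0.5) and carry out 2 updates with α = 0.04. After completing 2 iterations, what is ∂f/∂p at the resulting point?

∇f = (2p - 2q, -2p + 4q)
(p₁, q₁) = (2, 0.5) − 0.04·(3, -2) = (1.88, 0.58)
(p₂, q₂) = (1.88, 0.58) − 0.04·(2.6, -1.44) = (1.776, 0.6376)
∂f/∂p at (1.776, 0.6376) = 2.2768

2.2768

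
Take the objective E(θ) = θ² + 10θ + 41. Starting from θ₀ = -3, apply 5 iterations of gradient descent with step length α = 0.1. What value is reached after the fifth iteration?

E′(θ) = 2θ + 10
θ₁ = -3 − 0.1·4 = -3.4
θ₂ = -3.4 − 0.1·3.2 = -3.72
θ₃ = -3.72 − 0.1·2.56 = -3.976
θ₄ = -3.976 − 0.1·2.048 = -4.1808
θ₅ = -4.1808 − 0.1·1.6384 = -4.34464

-4.34464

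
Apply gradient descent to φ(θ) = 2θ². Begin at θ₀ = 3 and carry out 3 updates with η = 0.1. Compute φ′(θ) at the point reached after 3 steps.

2.592

φ′(θ) = 4θ
θ₁ = 3 − 0.1·12 = 1.8
θ₂ = 1.8 − 0.1·7.2 = 1.08
θ₃ = 1.08 − 0.1·4.32 = 0.648
φ′(θ) at (0.648) = 2.592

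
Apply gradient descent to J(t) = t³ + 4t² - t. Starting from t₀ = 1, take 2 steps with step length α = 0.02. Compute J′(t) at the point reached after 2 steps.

5.51037888

J′(t) = 3t² + 8t - 1
Step 1: J′(1) = 10; t₁ = 1 − 0.02·10 = 0.8
Step 2: J′(0.8) = 7.32; t₂ = 0.8 − 0.02·7.32 = 0.6536
J′(t) at (0.6536) = 5.51037888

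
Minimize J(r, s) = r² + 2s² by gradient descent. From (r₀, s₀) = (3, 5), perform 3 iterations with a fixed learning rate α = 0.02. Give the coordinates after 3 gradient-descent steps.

∇J = (2r, 4s)
(r₁, s₁) = (3, 5) − 0.02·(6, 20) = (2.88, 4.6)
(r₂, s₂) = (2.88, 4.6) − 0.02·(5.76, 18.4) = (2.7648, 4.232)
(r₃, s₃) = (2.7648, 4.232) − 0.02·(5.5296, 16.928) = (2.654208, 3.89344)

(2.654208, 3.89344)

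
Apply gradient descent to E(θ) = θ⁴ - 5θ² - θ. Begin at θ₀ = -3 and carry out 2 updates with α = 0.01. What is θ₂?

E′(θ) = 4θ³ - 10θ - 1
Step 1: E′(-3) = -79; θ₁ = -3 − 0.01·(-79) = -2.21
Step 2: E′(-2.21) = -22.075444; θ₂ = -2.21 − 0.01·(-22.075444) = -1.98924556

-1.98924556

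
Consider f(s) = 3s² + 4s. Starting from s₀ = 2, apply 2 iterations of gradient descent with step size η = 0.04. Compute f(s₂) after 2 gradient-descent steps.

5.78393088

f′(s) = 6s + 4
s₁ = 2 − 0.04·16 = 1.36
s₂ = 1.36 − 0.04·12.16 = 0.8736
f(0.8736) = 5.78393088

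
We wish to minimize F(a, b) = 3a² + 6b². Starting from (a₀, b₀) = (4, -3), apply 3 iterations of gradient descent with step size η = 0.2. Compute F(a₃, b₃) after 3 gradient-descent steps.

∇F = (6a, 12b)
(a₁, b₁) = (4, -3) − 0.2·(24, -36) = (-0.8, 4.2)
(a₂, b₂) = (-0.8, 4.2) − 0.2·(-4.8, 50.4) = (0.16, -5.88)
(a₃, b₃) = (0.16, -5.88) − 0.2·(0.96, -70.56) = (-0.032, 8.232)
F(-0.032, 8.232) = 406.598016

406.598016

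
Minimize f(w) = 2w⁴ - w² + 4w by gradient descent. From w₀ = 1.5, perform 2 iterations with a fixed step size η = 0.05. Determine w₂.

f′(w) = 8w³ - 2w + 4
Step 1: f′(1.5) = 28; w₁ = 1.5 − 0.05·28 = 0.1
Step 2: f′(0.1) = 3.808; w₂ = 0.1 − 0.05·3.808 = -0.0904

-0.0904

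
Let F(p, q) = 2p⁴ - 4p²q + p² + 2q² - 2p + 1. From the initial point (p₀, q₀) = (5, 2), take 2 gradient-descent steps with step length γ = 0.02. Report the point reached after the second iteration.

(377.62329856, 18.242688)

∇F = (8p³ - 8pq + 2p - 2, -4p² + 4q)
(p₁, q₁) = (5, 2) − 0.02·(928, -92) = (-13.56, 3.84)
(p₂, q₂) = (-13.56, 3.84) − 0.02·(-19559.164928, -720.1344) = (377.62329856, 18.242688)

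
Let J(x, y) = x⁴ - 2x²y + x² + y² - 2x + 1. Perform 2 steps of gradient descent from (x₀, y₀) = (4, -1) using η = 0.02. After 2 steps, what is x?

-1.11395072

∇J = (4x³ - 4xy + 2x - 2, -2x² + 2y)
Step 1: at (4, -1), ∇J = (278, -34) → (4, -1) − 0.02·(278, -34) = (-1.56, -0.32)
Step 2: at (-1.56, -0.32), ∇J = (-22.302464, -5.5072) → (-1.56, -0.32) − 0.02·(-22.302464, -5.5072) = (-1.11395072, -0.209856)
x = -1.11395072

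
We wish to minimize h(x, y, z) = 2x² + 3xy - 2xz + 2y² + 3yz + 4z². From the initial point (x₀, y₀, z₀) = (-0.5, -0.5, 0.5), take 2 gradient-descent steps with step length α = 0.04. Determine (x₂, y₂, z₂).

(-0.1896, -0.3576, 0.2696)

∇h = (4x + 3y - 2z, 3x + 4y + 3z, -2x + 3y + 8z)
(x₁, y₁, z₁) = (-0.5, -0.5, 0.5) − 0.04·(-4.5, -2, 3.5) = (-0.32, -0.42, 0.36)
(x₂, y₂, z₂) = (-0.32, -0.42, 0.36) − 0.04·(-3.26, -1.56, 2.26) = (-0.1896, -0.3576, 0.2696)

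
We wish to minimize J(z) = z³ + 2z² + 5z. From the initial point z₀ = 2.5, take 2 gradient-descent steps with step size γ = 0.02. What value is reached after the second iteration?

1.3791625

J′(z) = 3z² + 4z + 5
Step 1: J′(2.5) = 33.75; z₁ = 2.5 − 0.02·33.75 = 1.825
Step 2: J′(1.825) = 22.291875; z₂ = 1.825 − 0.02·22.291875 = 1.3791625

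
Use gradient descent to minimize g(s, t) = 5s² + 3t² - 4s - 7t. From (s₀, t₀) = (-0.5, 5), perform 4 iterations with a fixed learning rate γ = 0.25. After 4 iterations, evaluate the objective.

99.0859375

∇g = (10s - 4, 6t - 7)
Step 1: at (-0.5, 5), ∇g = (-9, 23) → (-0.5, 5) − 0.25·(-9, 23) = (1.75, -0.75)
Step 2: at (1.75, -0.75), ∇g = (13.5, -11.5) → (1.75, -0.75) − 0.25·(13.5, -11.5) = (-1.625, 2.125)
Step 3: at (-1.625, 2.125), ∇g = (-20.25, 5.75) → (-1.625, 2.125) − 0.25·(-20.25, 5.75) = (3.4375, 0.6875)
Step 4: at (3.4375, 0.6875), ∇g = (30.375, -2.875) → (3.4375, 0.6875) − 0.25·(30.375, -2.875) = (-4.15625, 1.40625)
g(-4.15625, 1.40625) = 99.0859375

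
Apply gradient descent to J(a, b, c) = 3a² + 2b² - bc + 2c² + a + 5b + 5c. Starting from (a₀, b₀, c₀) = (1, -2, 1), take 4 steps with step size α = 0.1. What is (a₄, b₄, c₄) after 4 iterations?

∇J = (6a + 1, 4b - c + 5, -b + 4c + 5)
Step 1: at (1, -2, 1), ∇J = (7, -4, 11) → (1, -2, 1) − 0.1·(7, -4, 11) = (0.3, -1.6, -0.1)
Step 2: at (0.3, -1.6, -0.1), ∇J = (2.8, -1.3, 6.2) → (0.3, -1.6, -0.1) − 0.1·(2.8, -1.3, 6.2) = (0.02, -1.47, -0.72)
Step 3: at (0.02, -1.47, -0.72), ∇J = (1.12, -0.16, 3.59) → (0.02, -1.47, -0.72) − 0.1·(1.12, -0.16, 3.59) = (-0.092, -1.454, -1.079)
Step 4: at (-0.092, -1.454, -1.079), ∇J = (0.448, 0.263, 2.138) → (-0.092, -1.454, -1.079) − 0.1·(0.448, 0.263, 2.138) = (-0.1368, -1.4803, -1.2928)

(-0.1368, -1.4803, -1.2928)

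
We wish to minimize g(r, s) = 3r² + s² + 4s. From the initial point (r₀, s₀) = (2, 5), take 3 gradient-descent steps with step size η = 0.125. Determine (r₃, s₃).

∇g = (6r, 2s + 4)
Step 1: at (2, 5), ∇g = (12, 14) → (2, 5) − 0.125·(12, 14) = (0.5, 3.25)
Step 2: at (0.5, 3.25), ∇g = (3, 10.5) → (0.5, 3.25) − 0.125·(3, 10.5) = (0.125, 1.9375)
Step 3: at (0.125, 1.9375), ∇g = (0.75, 7.875) → (0.125, 1.9375) − 0.125·(0.75, 7.875) = (0.03125, 0.953125)

(0.03125, 0.953125)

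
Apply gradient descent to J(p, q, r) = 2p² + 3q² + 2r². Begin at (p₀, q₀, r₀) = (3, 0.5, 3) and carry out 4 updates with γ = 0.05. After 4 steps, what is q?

∇J = (4p, 6q, 4r)
Step 1: at (3, 0.5, 3), ∇J = (12, 3, 12) → (3, 0.5, 3) − 0.05·(12, 3, 12) = (2.4, 0.35, 2.4)
Step 2: at (2.4, 0.35, 2.4), ∇J = (9.6, 2.1, 9.6) → (2.4, 0.35, 2.4) − 0.05·(9.6, 2.1, 9.6) = (1.92, 0.245, 1.92)
Step 3: at (1.92, 0.245, 1.92), ∇J = (7.68, 1.47, 7.68) → (1.92, 0.245, 1.92) − 0.05·(7.68, 1.47, 7.68) = (1.536, 0.1715, 1.536)
Step 4: at (1.536, 0.1715, 1.536), ∇J = (6.144, 1.029, 6.144) → (1.536, 0.1715, 1.536) − 0.05·(6.144, 1.029, 6.144) = (1.2288, 0.12005, 1.2288)
q = 0.12005

0.12005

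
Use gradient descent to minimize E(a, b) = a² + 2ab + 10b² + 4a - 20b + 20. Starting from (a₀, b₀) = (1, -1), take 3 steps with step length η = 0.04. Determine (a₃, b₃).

∇E = (2a + 2b + 4, 2a + 20b - 20)
(a₁, b₁) = (1, -1) − 0.04·(4, -38) = (0.84, 0.52)
(a₂, b₂) = (0.84, 0.52) − 0.04·(6.72, -7.92) = (0.5712, 0.8368)
(a₃, b₃) = (0.5712, 0.8368) − 0.04·(6.816, -2.1216) = (0.29856, 0.921664)

(0.29856, 0.921664)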